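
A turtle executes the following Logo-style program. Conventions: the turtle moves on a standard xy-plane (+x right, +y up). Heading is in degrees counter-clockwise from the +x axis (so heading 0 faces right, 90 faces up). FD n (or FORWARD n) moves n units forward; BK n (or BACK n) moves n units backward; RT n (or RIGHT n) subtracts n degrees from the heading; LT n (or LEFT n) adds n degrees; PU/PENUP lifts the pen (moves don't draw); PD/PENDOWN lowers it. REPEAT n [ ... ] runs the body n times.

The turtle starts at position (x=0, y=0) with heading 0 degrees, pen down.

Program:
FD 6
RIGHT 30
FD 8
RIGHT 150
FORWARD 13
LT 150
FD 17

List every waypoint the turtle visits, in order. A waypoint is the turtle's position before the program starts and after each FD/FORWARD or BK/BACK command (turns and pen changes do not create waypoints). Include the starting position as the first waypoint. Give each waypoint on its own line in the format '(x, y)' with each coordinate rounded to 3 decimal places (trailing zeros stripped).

Executing turtle program step by step:
Start: pos=(0,0), heading=0, pen down
FD 6: (0,0) -> (6,0) [heading=0, draw]
RT 30: heading 0 -> 330
FD 8: (6,0) -> (12.928,-4) [heading=330, draw]
RT 150: heading 330 -> 180
FD 13: (12.928,-4) -> (-0.072,-4) [heading=180, draw]
LT 150: heading 180 -> 330
FD 17: (-0.072,-4) -> (14.651,-12.5) [heading=330, draw]
Final: pos=(14.651,-12.5), heading=330, 4 segment(s) drawn
Waypoints (5 total):
(0, 0)
(6, 0)
(12.928, -4)
(-0.072, -4)
(14.651, -12.5)

Answer: (0, 0)
(6, 0)
(12.928, -4)
(-0.072, -4)
(14.651, -12.5)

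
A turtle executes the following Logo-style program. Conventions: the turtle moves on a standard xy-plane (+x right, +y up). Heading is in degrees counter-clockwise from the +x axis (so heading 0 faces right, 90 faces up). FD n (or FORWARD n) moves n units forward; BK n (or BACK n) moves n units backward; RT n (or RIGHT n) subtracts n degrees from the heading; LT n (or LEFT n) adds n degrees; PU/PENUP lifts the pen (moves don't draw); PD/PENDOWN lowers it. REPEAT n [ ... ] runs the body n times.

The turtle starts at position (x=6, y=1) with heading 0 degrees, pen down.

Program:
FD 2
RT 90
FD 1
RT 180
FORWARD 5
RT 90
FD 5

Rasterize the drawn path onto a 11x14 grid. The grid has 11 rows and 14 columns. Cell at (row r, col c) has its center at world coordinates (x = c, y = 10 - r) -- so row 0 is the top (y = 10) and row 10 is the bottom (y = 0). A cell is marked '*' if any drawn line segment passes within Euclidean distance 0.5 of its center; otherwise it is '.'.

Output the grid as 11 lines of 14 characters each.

Segment 0: (6,1) -> (8,1)
Segment 1: (8,1) -> (8,0)
Segment 2: (8,0) -> (8,5)
Segment 3: (8,5) -> (13,5)

Answer: ..............
..............
..............
..............
..............
........******
........*.....
........*.....
........*.....
......***.....
........*.....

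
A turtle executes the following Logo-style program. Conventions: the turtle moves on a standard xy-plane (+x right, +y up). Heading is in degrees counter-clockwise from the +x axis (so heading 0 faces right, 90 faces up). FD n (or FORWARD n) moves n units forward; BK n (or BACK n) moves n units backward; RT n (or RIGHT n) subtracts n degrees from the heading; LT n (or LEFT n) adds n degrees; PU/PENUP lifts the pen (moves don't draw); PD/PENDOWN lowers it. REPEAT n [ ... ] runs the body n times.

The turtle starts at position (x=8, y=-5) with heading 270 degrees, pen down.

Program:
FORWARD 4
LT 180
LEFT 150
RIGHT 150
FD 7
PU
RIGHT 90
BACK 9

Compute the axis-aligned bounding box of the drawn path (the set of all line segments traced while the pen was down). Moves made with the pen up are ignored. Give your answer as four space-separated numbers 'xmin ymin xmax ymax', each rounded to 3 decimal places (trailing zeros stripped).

Executing turtle program step by step:
Start: pos=(8,-5), heading=270, pen down
FD 4: (8,-5) -> (8,-9) [heading=270, draw]
LT 180: heading 270 -> 90
LT 150: heading 90 -> 240
RT 150: heading 240 -> 90
FD 7: (8,-9) -> (8,-2) [heading=90, draw]
PU: pen up
RT 90: heading 90 -> 0
BK 9: (8,-2) -> (-1,-2) [heading=0, move]
Final: pos=(-1,-2), heading=0, 2 segment(s) drawn

Segment endpoints: x in {8, 8, 8}, y in {-9, -5, -2}
xmin=8, ymin=-9, xmax=8, ymax=-2

Answer: 8 -9 8 -2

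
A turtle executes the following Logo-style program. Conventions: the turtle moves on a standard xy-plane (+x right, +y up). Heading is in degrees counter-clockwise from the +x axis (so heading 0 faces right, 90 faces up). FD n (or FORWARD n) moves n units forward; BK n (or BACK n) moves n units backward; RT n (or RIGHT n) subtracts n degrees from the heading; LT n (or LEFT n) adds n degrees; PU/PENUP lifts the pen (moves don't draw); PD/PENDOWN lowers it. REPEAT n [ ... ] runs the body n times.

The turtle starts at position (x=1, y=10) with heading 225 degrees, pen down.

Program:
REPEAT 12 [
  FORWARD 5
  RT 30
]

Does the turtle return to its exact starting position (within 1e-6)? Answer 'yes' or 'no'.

Executing turtle program step by step:
Start: pos=(1,10), heading=225, pen down
REPEAT 12 [
  -- iteration 1/12 --
  FD 5: (1,10) -> (-2.536,6.464) [heading=225, draw]
  RT 30: heading 225 -> 195
  -- iteration 2/12 --
  FD 5: (-2.536,6.464) -> (-7.365,5.17) [heading=195, draw]
  RT 30: heading 195 -> 165
  -- iteration 3/12 --
  FD 5: (-7.365,5.17) -> (-12.195,6.464) [heading=165, draw]
  RT 30: heading 165 -> 135
  -- iteration 4/12 --
  FD 5: (-12.195,6.464) -> (-15.73,10) [heading=135, draw]
  RT 30: heading 135 -> 105
  -- iteration 5/12 --
  FD 5: (-15.73,10) -> (-17.024,14.83) [heading=105, draw]
  RT 30: heading 105 -> 75
  -- iteration 6/12 --
  FD 5: (-17.024,14.83) -> (-15.73,19.659) [heading=75, draw]
  RT 30: heading 75 -> 45
  -- iteration 7/12 --
  FD 5: (-15.73,19.659) -> (-12.195,23.195) [heading=45, draw]
  RT 30: heading 45 -> 15
  -- iteration 8/12 --
  FD 5: (-12.195,23.195) -> (-7.365,24.489) [heading=15, draw]
  RT 30: heading 15 -> 345
  -- iteration 9/12 --
  FD 5: (-7.365,24.489) -> (-2.536,23.195) [heading=345, draw]
  RT 30: heading 345 -> 315
  -- iteration 10/12 --
  FD 5: (-2.536,23.195) -> (1,19.659) [heading=315, draw]
  RT 30: heading 315 -> 285
  -- iteration 11/12 --
  FD 5: (1,19.659) -> (2.294,14.83) [heading=285, draw]
  RT 30: heading 285 -> 255
  -- iteration 12/12 --
  FD 5: (2.294,14.83) -> (1,10) [heading=255, draw]
  RT 30: heading 255 -> 225
]
Final: pos=(1,10), heading=225, 12 segment(s) drawn

Start position: (1, 10)
Final position: (1, 10)
Distance = 0; < 1e-6 -> CLOSED

Answer: yes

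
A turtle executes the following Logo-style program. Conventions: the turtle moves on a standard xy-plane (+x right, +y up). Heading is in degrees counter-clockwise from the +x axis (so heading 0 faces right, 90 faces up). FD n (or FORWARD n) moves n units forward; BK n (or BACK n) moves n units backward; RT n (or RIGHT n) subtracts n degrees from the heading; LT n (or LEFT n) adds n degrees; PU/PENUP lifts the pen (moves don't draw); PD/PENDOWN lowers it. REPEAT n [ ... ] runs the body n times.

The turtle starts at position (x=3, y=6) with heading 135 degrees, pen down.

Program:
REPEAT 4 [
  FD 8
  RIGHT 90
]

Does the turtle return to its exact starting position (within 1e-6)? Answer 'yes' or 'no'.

Answer: yes

Derivation:
Executing turtle program step by step:
Start: pos=(3,6), heading=135, pen down
REPEAT 4 [
  -- iteration 1/4 --
  FD 8: (3,6) -> (-2.657,11.657) [heading=135, draw]
  RT 90: heading 135 -> 45
  -- iteration 2/4 --
  FD 8: (-2.657,11.657) -> (3,17.314) [heading=45, draw]
  RT 90: heading 45 -> 315
  -- iteration 3/4 --
  FD 8: (3,17.314) -> (8.657,11.657) [heading=315, draw]
  RT 90: heading 315 -> 225
  -- iteration 4/4 --
  FD 8: (8.657,11.657) -> (3,6) [heading=225, draw]
  RT 90: heading 225 -> 135
]
Final: pos=(3,6), heading=135, 4 segment(s) drawn

Start position: (3, 6)
Final position: (3, 6)
Distance = 0; < 1e-6 -> CLOSED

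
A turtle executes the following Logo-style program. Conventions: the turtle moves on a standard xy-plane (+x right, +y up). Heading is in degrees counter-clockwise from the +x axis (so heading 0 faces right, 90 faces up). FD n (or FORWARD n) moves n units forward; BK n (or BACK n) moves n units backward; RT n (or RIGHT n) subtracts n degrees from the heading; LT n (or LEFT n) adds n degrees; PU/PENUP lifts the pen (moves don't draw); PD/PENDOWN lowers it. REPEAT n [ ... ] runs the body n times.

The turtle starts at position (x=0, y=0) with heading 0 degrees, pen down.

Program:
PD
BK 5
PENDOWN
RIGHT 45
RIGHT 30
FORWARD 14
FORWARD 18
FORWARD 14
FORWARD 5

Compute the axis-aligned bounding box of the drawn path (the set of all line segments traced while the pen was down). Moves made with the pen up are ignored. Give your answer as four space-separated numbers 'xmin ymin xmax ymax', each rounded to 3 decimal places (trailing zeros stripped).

Answer: -5 -49.262 8.2 0

Derivation:
Executing turtle program step by step:
Start: pos=(0,0), heading=0, pen down
PD: pen down
BK 5: (0,0) -> (-5,0) [heading=0, draw]
PD: pen down
RT 45: heading 0 -> 315
RT 30: heading 315 -> 285
FD 14: (-5,0) -> (-1.377,-13.523) [heading=285, draw]
FD 18: (-1.377,-13.523) -> (3.282,-30.91) [heading=285, draw]
FD 14: (3.282,-30.91) -> (6.906,-44.433) [heading=285, draw]
FD 5: (6.906,-44.433) -> (8.2,-49.262) [heading=285, draw]
Final: pos=(8.2,-49.262), heading=285, 5 segment(s) drawn

Segment endpoints: x in {-5, -1.377, 0, 3.282, 6.906, 8.2}, y in {-49.262, -44.433, -30.91, -13.523, 0}
xmin=-5, ymin=-49.262, xmax=8.2, ymax=0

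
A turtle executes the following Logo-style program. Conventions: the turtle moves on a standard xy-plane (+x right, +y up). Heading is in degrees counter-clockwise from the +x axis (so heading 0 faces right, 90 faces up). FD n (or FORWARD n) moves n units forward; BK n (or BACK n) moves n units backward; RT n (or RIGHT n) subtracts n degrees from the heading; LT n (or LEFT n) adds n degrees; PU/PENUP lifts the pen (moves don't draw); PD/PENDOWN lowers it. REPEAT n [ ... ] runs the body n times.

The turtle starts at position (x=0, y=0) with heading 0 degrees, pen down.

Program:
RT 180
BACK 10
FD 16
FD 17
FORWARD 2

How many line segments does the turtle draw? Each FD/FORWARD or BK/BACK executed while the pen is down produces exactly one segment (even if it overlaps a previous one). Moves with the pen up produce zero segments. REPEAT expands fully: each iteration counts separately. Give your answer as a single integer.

Executing turtle program step by step:
Start: pos=(0,0), heading=0, pen down
RT 180: heading 0 -> 180
BK 10: (0,0) -> (10,0) [heading=180, draw]
FD 16: (10,0) -> (-6,0) [heading=180, draw]
FD 17: (-6,0) -> (-23,0) [heading=180, draw]
FD 2: (-23,0) -> (-25,0) [heading=180, draw]
Final: pos=(-25,0), heading=180, 4 segment(s) drawn
Segments drawn: 4

Answer: 4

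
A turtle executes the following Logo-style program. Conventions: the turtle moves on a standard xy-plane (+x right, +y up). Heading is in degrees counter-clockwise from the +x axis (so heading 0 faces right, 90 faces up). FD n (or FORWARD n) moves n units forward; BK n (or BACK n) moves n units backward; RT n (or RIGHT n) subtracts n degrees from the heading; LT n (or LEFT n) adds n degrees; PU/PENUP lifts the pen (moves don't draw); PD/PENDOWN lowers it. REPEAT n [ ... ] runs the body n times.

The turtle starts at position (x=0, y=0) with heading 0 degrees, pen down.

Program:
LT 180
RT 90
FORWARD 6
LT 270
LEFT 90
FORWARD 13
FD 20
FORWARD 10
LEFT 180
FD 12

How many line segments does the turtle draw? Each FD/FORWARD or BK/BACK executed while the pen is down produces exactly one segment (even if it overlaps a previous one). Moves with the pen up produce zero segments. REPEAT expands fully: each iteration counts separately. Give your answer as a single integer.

Executing turtle program step by step:
Start: pos=(0,0), heading=0, pen down
LT 180: heading 0 -> 180
RT 90: heading 180 -> 90
FD 6: (0,0) -> (0,6) [heading=90, draw]
LT 270: heading 90 -> 0
LT 90: heading 0 -> 90
FD 13: (0,6) -> (0,19) [heading=90, draw]
FD 20: (0,19) -> (0,39) [heading=90, draw]
FD 10: (0,39) -> (0,49) [heading=90, draw]
LT 180: heading 90 -> 270
FD 12: (0,49) -> (0,37) [heading=270, draw]
Final: pos=(0,37), heading=270, 5 segment(s) drawn
Segments drawn: 5

Answer: 5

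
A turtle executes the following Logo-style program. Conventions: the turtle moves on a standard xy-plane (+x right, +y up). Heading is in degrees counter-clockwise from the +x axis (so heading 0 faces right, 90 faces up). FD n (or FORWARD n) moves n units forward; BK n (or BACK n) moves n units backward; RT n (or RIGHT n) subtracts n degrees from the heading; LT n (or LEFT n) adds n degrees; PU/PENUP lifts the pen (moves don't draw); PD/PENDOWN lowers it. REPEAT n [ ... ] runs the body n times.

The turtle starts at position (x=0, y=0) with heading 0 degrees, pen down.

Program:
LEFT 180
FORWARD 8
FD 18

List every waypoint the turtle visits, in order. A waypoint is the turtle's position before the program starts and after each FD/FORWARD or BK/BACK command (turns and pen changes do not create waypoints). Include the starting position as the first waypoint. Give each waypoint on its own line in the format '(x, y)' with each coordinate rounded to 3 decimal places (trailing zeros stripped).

Executing turtle program step by step:
Start: pos=(0,0), heading=0, pen down
LT 180: heading 0 -> 180
FD 8: (0,0) -> (-8,0) [heading=180, draw]
FD 18: (-8,0) -> (-26,0) [heading=180, draw]
Final: pos=(-26,0), heading=180, 2 segment(s) drawn
Waypoints (3 total):
(0, 0)
(-8, 0)
(-26, 0)

Answer: (0, 0)
(-8, 0)
(-26, 0)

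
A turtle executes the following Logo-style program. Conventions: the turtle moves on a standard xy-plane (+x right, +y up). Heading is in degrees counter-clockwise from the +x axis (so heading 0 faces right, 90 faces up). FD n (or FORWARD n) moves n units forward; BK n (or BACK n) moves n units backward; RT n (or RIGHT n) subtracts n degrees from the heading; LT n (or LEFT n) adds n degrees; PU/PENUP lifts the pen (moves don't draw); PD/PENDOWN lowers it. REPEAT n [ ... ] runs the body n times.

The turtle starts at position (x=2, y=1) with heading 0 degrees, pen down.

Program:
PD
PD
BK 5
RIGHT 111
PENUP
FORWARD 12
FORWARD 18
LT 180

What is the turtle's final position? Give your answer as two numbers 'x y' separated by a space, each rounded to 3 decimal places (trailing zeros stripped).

Executing turtle program step by step:
Start: pos=(2,1), heading=0, pen down
PD: pen down
PD: pen down
BK 5: (2,1) -> (-3,1) [heading=0, draw]
RT 111: heading 0 -> 249
PU: pen up
FD 12: (-3,1) -> (-7.3,-10.203) [heading=249, move]
FD 18: (-7.3,-10.203) -> (-13.751,-27.007) [heading=249, move]
LT 180: heading 249 -> 69
Final: pos=(-13.751,-27.007), heading=69, 1 segment(s) drawn

Answer: -13.751 -27.007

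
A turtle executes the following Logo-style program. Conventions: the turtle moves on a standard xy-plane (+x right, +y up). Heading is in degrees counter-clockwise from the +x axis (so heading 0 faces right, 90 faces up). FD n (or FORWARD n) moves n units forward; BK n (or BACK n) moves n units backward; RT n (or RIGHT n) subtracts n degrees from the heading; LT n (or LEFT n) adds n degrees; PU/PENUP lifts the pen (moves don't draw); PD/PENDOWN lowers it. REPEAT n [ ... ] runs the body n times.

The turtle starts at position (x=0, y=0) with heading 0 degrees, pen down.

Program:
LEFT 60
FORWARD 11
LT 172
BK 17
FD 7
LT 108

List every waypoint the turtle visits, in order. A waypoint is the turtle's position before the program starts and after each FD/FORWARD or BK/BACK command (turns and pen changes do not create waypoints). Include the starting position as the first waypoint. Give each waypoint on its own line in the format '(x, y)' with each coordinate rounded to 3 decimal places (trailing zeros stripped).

Answer: (0, 0)
(5.5, 9.526)
(15.966, 22.922)
(11.657, 17.406)

Derivation:
Executing turtle program step by step:
Start: pos=(0,0), heading=0, pen down
LT 60: heading 0 -> 60
FD 11: (0,0) -> (5.5,9.526) [heading=60, draw]
LT 172: heading 60 -> 232
BK 17: (5.5,9.526) -> (15.966,22.922) [heading=232, draw]
FD 7: (15.966,22.922) -> (11.657,17.406) [heading=232, draw]
LT 108: heading 232 -> 340
Final: pos=(11.657,17.406), heading=340, 3 segment(s) drawn
Waypoints (4 total):
(0, 0)
(5.5, 9.526)
(15.966, 22.922)
(11.657, 17.406)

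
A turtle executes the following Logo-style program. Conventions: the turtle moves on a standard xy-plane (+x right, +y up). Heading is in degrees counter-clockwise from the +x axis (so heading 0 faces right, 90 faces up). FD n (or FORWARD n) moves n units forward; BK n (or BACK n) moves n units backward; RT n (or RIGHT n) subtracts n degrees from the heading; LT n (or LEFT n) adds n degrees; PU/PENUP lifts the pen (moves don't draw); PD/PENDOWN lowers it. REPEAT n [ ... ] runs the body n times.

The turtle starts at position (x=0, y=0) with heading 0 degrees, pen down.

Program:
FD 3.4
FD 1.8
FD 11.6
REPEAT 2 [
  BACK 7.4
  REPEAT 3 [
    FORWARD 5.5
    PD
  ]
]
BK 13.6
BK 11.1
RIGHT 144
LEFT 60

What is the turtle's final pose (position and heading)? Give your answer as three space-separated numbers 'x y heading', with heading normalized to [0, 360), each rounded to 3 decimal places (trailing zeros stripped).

Answer: 10.3 0 276

Derivation:
Executing turtle program step by step:
Start: pos=(0,0), heading=0, pen down
FD 3.4: (0,0) -> (3.4,0) [heading=0, draw]
FD 1.8: (3.4,0) -> (5.2,0) [heading=0, draw]
FD 11.6: (5.2,0) -> (16.8,0) [heading=0, draw]
REPEAT 2 [
  -- iteration 1/2 --
  BK 7.4: (16.8,0) -> (9.4,0) [heading=0, draw]
  REPEAT 3 [
    -- iteration 1/3 --
    FD 5.5: (9.4,0) -> (14.9,0) [heading=0, draw]
    PD: pen down
    -- iteration 2/3 --
    FD 5.5: (14.9,0) -> (20.4,0) [heading=0, draw]
    PD: pen down
    -- iteration 3/3 --
    FD 5.5: (20.4,0) -> (25.9,0) [heading=0, draw]
    PD: pen down
  ]
  -- iteration 2/2 --
  BK 7.4: (25.9,0) -> (18.5,0) [heading=0, draw]
  REPEAT 3 [
    -- iteration 1/3 --
    FD 5.5: (18.5,0) -> (24,0) [heading=0, draw]
    PD: pen down
    -- iteration 2/3 --
    FD 5.5: (24,0) -> (29.5,0) [heading=0, draw]
    PD: pen down
    -- iteration 3/3 --
    FD 5.5: (29.5,0) -> (35,0) [heading=0, draw]
    PD: pen down
  ]
]
BK 13.6: (35,0) -> (21.4,0) [heading=0, draw]
BK 11.1: (21.4,0) -> (10.3,0) [heading=0, draw]
RT 144: heading 0 -> 216
LT 60: heading 216 -> 276
Final: pos=(10.3,0), heading=276, 13 segment(s) drawn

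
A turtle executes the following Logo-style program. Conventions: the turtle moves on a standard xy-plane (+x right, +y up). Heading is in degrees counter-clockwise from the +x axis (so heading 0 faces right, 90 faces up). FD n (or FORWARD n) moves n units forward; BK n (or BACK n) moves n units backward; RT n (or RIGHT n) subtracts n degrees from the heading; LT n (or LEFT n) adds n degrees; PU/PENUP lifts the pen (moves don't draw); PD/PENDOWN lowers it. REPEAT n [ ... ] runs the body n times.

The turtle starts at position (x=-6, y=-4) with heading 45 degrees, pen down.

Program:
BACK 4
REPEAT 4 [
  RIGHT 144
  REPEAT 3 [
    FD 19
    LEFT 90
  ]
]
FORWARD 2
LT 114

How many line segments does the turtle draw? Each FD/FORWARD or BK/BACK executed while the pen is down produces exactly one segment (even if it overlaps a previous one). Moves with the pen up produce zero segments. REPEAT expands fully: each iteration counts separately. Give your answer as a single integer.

Answer: 14

Derivation:
Executing turtle program step by step:
Start: pos=(-6,-4), heading=45, pen down
BK 4: (-6,-4) -> (-8.828,-6.828) [heading=45, draw]
REPEAT 4 [
  -- iteration 1/4 --
  RT 144: heading 45 -> 261
  REPEAT 3 [
    -- iteration 1/3 --
    FD 19: (-8.828,-6.828) -> (-11.801,-25.595) [heading=261, draw]
    LT 90: heading 261 -> 351
    -- iteration 2/3 --
    FD 19: (-11.801,-25.595) -> (6.965,-28.567) [heading=351, draw]
    LT 90: heading 351 -> 81
    -- iteration 3/3 --
    FD 19: (6.965,-28.567) -> (9.938,-9.801) [heading=81, draw]
    LT 90: heading 81 -> 171
  ]
  -- iteration 2/4 --
  RT 144: heading 171 -> 27
  REPEAT 3 [
    -- iteration 1/3 --
    FD 19: (9.938,-9.801) -> (26.867,-1.175) [heading=27, draw]
    LT 90: heading 27 -> 117
    -- iteration 2/3 --
    FD 19: (26.867,-1.175) -> (18.241,15.754) [heading=117, draw]
    LT 90: heading 117 -> 207
    -- iteration 3/3 --
    FD 19: (18.241,15.754) -> (1.312,7.128) [heading=207, draw]
    LT 90: heading 207 -> 297
  ]
  -- iteration 3/4 --
  RT 144: heading 297 -> 153
  REPEAT 3 [
    -- iteration 1/3 --
    FD 19: (1.312,7.128) -> (-15.617,15.754) [heading=153, draw]
    LT 90: heading 153 -> 243
    -- iteration 2/3 --
    FD 19: (-15.617,15.754) -> (-24.243,-1.175) [heading=243, draw]
    LT 90: heading 243 -> 333
    -- iteration 3/3 --
    FD 19: (-24.243,-1.175) -> (-7.314,-9.801) [heading=333, draw]
    LT 90: heading 333 -> 63
  ]
  -- iteration 4/4 --
  RT 144: heading 63 -> 279
  REPEAT 3 [
    -- iteration 1/3 --
    FD 19: (-7.314,-9.801) -> (-4.342,-28.567) [heading=279, draw]
    LT 90: heading 279 -> 9
    -- iteration 2/3 --
    FD 19: (-4.342,-28.567) -> (14.424,-25.595) [heading=9, draw]
    LT 90: heading 9 -> 99
    -- iteration 3/3 --
    FD 19: (14.424,-25.595) -> (11.452,-6.828) [heading=99, draw]
    LT 90: heading 99 -> 189
  ]
]
FD 2: (11.452,-6.828) -> (9.477,-7.141) [heading=189, draw]
LT 114: heading 189 -> 303
Final: pos=(9.477,-7.141), heading=303, 14 segment(s) drawn
Segments drawn: 14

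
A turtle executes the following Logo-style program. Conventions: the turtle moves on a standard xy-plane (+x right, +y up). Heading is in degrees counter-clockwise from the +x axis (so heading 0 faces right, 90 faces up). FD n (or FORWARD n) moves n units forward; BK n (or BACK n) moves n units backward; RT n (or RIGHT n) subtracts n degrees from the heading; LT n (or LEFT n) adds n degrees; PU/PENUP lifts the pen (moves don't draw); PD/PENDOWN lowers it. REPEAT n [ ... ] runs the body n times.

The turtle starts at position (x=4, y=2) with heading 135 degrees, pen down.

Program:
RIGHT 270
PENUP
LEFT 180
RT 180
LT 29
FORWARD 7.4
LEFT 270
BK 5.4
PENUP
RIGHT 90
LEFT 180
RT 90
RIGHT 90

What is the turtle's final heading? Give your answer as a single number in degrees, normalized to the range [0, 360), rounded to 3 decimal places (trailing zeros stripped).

Executing turtle program step by step:
Start: pos=(4,2), heading=135, pen down
RT 270: heading 135 -> 225
PU: pen up
LT 180: heading 225 -> 45
RT 180: heading 45 -> 225
LT 29: heading 225 -> 254
FD 7.4: (4,2) -> (1.96,-5.113) [heading=254, move]
LT 270: heading 254 -> 164
BK 5.4: (1.96,-5.113) -> (7.151,-6.602) [heading=164, move]
PU: pen up
RT 90: heading 164 -> 74
LT 180: heading 74 -> 254
RT 90: heading 254 -> 164
RT 90: heading 164 -> 74
Final: pos=(7.151,-6.602), heading=74, 0 segment(s) drawn

Answer: 74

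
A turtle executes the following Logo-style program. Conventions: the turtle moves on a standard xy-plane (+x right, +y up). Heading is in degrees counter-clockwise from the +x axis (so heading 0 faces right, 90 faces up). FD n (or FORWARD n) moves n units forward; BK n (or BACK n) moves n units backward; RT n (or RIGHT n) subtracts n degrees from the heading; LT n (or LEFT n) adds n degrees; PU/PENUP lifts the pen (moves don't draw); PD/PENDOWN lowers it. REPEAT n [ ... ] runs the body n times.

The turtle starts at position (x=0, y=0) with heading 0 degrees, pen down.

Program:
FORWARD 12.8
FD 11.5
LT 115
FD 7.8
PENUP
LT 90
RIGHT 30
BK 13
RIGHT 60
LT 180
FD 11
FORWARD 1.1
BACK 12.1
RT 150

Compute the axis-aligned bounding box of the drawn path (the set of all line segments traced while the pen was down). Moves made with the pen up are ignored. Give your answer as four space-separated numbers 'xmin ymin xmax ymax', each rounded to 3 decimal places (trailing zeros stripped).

Answer: 0 0 24.3 7.069

Derivation:
Executing turtle program step by step:
Start: pos=(0,0), heading=0, pen down
FD 12.8: (0,0) -> (12.8,0) [heading=0, draw]
FD 11.5: (12.8,0) -> (24.3,0) [heading=0, draw]
LT 115: heading 0 -> 115
FD 7.8: (24.3,0) -> (21.004,7.069) [heading=115, draw]
PU: pen up
LT 90: heading 115 -> 205
RT 30: heading 205 -> 175
BK 13: (21.004,7.069) -> (33.954,5.936) [heading=175, move]
RT 60: heading 175 -> 115
LT 180: heading 115 -> 295
FD 11: (33.954,5.936) -> (38.603,-4.033) [heading=295, move]
FD 1.1: (38.603,-4.033) -> (39.068,-5.03) [heading=295, move]
BK 12.1: (39.068,-5.03) -> (33.954,5.936) [heading=295, move]
RT 150: heading 295 -> 145
Final: pos=(33.954,5.936), heading=145, 3 segment(s) drawn

Segment endpoints: x in {0, 12.8, 21.004, 24.3}, y in {0, 7.069}
xmin=0, ymin=0, xmax=24.3, ymax=7.069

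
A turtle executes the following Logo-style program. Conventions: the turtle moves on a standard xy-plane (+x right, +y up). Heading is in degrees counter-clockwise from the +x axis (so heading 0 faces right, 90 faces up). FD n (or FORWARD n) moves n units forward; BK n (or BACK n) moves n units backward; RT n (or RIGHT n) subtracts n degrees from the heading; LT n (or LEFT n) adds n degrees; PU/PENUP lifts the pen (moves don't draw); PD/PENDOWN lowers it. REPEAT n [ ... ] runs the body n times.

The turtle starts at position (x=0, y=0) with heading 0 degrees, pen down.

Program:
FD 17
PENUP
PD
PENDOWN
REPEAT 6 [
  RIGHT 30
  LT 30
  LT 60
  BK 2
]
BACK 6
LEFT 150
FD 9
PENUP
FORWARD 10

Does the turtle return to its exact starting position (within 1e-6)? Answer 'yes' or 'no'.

Answer: no

Derivation:
Executing turtle program step by step:
Start: pos=(0,0), heading=0, pen down
FD 17: (0,0) -> (17,0) [heading=0, draw]
PU: pen up
PD: pen down
PD: pen down
REPEAT 6 [
  -- iteration 1/6 --
  RT 30: heading 0 -> 330
  LT 30: heading 330 -> 0
  LT 60: heading 0 -> 60
  BK 2: (17,0) -> (16,-1.732) [heading=60, draw]
  -- iteration 2/6 --
  RT 30: heading 60 -> 30
  LT 30: heading 30 -> 60
  LT 60: heading 60 -> 120
  BK 2: (16,-1.732) -> (17,-3.464) [heading=120, draw]
  -- iteration 3/6 --
  RT 30: heading 120 -> 90
  LT 30: heading 90 -> 120
  LT 60: heading 120 -> 180
  BK 2: (17,-3.464) -> (19,-3.464) [heading=180, draw]
  -- iteration 4/6 --
  RT 30: heading 180 -> 150
  LT 30: heading 150 -> 180
  LT 60: heading 180 -> 240
  BK 2: (19,-3.464) -> (20,-1.732) [heading=240, draw]
  -- iteration 5/6 --
  RT 30: heading 240 -> 210
  LT 30: heading 210 -> 240
  LT 60: heading 240 -> 300
  BK 2: (20,-1.732) -> (19,0) [heading=300, draw]
  -- iteration 6/6 --
  RT 30: heading 300 -> 270
  LT 30: heading 270 -> 300
  LT 60: heading 300 -> 0
  BK 2: (19,0) -> (17,0) [heading=0, draw]
]
BK 6: (17,0) -> (11,0) [heading=0, draw]
LT 150: heading 0 -> 150
FD 9: (11,0) -> (3.206,4.5) [heading=150, draw]
PU: pen up
FD 10: (3.206,4.5) -> (-5.454,9.5) [heading=150, move]
Final: pos=(-5.454,9.5), heading=150, 9 segment(s) drawn

Start position: (0, 0)
Final position: (-5.454, 9.5)
Distance = 10.955; >= 1e-6 -> NOT closed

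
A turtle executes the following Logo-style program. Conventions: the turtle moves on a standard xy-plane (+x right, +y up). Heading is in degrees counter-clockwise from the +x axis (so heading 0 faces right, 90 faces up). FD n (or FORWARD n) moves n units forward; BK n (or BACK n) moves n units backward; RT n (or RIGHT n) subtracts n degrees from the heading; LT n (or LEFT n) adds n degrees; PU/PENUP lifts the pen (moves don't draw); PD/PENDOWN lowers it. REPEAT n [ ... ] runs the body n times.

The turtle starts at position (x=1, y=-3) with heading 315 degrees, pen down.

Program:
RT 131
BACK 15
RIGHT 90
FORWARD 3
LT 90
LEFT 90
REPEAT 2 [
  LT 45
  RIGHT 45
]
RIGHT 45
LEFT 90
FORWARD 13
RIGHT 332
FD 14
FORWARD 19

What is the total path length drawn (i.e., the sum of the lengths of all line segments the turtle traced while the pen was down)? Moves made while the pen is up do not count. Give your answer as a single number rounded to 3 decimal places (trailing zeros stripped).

Answer: 64

Derivation:
Executing turtle program step by step:
Start: pos=(1,-3), heading=315, pen down
RT 131: heading 315 -> 184
BK 15: (1,-3) -> (15.963,-1.954) [heading=184, draw]
RT 90: heading 184 -> 94
FD 3: (15.963,-1.954) -> (15.754,1.039) [heading=94, draw]
LT 90: heading 94 -> 184
LT 90: heading 184 -> 274
REPEAT 2 [
  -- iteration 1/2 --
  LT 45: heading 274 -> 319
  RT 45: heading 319 -> 274
  -- iteration 2/2 --
  LT 45: heading 274 -> 319
  RT 45: heading 319 -> 274
]
RT 45: heading 274 -> 229
LT 90: heading 229 -> 319
FD 13: (15.754,1.039) -> (25.565,-7.49) [heading=319, draw]
RT 332: heading 319 -> 347
FD 14: (25.565,-7.49) -> (39.207,-10.639) [heading=347, draw]
FD 19: (39.207,-10.639) -> (57.72,-14.913) [heading=347, draw]
Final: pos=(57.72,-14.913), heading=347, 5 segment(s) drawn

Segment lengths:
  seg 1: (1,-3) -> (15.963,-1.954), length = 15
  seg 2: (15.963,-1.954) -> (15.754,1.039), length = 3
  seg 3: (15.754,1.039) -> (25.565,-7.49), length = 13
  seg 4: (25.565,-7.49) -> (39.207,-10.639), length = 14
  seg 5: (39.207,-10.639) -> (57.72,-14.913), length = 19
Total = 64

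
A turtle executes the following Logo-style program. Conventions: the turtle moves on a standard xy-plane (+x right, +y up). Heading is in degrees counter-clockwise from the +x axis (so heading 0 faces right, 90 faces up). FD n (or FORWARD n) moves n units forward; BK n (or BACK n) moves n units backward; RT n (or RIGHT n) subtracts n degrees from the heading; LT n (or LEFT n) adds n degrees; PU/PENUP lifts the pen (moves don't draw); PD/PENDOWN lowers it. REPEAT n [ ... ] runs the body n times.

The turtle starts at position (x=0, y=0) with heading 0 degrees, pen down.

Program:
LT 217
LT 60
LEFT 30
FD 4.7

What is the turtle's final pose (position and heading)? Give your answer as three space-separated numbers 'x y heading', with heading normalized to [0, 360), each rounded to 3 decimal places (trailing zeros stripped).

Answer: 2.829 -3.754 307

Derivation:
Executing turtle program step by step:
Start: pos=(0,0), heading=0, pen down
LT 217: heading 0 -> 217
LT 60: heading 217 -> 277
LT 30: heading 277 -> 307
FD 4.7: (0,0) -> (2.829,-3.754) [heading=307, draw]
Final: pos=(2.829,-3.754), heading=307, 1 segment(s) drawn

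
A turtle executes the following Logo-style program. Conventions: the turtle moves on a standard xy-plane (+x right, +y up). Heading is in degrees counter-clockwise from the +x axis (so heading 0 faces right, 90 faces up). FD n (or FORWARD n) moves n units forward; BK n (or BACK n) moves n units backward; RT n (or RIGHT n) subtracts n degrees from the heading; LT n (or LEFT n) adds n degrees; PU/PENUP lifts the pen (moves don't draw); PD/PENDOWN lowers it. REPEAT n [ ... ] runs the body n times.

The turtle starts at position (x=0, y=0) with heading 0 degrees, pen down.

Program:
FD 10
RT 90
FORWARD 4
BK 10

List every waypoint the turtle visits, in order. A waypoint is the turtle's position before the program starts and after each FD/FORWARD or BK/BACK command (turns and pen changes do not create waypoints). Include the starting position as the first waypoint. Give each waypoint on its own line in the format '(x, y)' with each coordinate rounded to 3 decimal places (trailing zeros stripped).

Executing turtle program step by step:
Start: pos=(0,0), heading=0, pen down
FD 10: (0,0) -> (10,0) [heading=0, draw]
RT 90: heading 0 -> 270
FD 4: (10,0) -> (10,-4) [heading=270, draw]
BK 10: (10,-4) -> (10,6) [heading=270, draw]
Final: pos=(10,6), heading=270, 3 segment(s) drawn
Waypoints (4 total):
(0, 0)
(10, 0)
(10, -4)
(10, 6)

Answer: (0, 0)
(10, 0)
(10, -4)
(10, 6)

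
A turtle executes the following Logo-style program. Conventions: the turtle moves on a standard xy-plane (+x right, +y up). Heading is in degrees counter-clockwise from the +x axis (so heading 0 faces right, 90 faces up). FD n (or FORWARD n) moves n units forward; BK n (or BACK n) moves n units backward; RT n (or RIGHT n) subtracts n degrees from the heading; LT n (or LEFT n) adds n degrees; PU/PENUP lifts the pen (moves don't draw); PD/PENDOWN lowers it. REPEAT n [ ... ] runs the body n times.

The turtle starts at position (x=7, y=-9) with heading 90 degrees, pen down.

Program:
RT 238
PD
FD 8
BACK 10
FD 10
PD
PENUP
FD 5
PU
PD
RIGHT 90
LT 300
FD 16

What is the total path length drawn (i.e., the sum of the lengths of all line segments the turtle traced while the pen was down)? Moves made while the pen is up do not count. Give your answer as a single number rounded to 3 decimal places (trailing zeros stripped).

Answer: 44

Derivation:
Executing turtle program step by step:
Start: pos=(7,-9), heading=90, pen down
RT 238: heading 90 -> 212
PD: pen down
FD 8: (7,-9) -> (0.216,-13.239) [heading=212, draw]
BK 10: (0.216,-13.239) -> (8.696,-7.94) [heading=212, draw]
FD 10: (8.696,-7.94) -> (0.216,-13.239) [heading=212, draw]
PD: pen down
PU: pen up
FD 5: (0.216,-13.239) -> (-4.025,-15.889) [heading=212, move]
PU: pen up
PD: pen down
RT 90: heading 212 -> 122
LT 300: heading 122 -> 62
FD 16: (-4.025,-15.889) -> (3.487,-1.762) [heading=62, draw]
Final: pos=(3.487,-1.762), heading=62, 4 segment(s) drawn

Segment lengths:
  seg 1: (7,-9) -> (0.216,-13.239), length = 8
  seg 2: (0.216,-13.239) -> (8.696,-7.94), length = 10
  seg 3: (8.696,-7.94) -> (0.216,-13.239), length = 10
  seg 4: (-4.025,-15.889) -> (3.487,-1.762), length = 16
Total = 44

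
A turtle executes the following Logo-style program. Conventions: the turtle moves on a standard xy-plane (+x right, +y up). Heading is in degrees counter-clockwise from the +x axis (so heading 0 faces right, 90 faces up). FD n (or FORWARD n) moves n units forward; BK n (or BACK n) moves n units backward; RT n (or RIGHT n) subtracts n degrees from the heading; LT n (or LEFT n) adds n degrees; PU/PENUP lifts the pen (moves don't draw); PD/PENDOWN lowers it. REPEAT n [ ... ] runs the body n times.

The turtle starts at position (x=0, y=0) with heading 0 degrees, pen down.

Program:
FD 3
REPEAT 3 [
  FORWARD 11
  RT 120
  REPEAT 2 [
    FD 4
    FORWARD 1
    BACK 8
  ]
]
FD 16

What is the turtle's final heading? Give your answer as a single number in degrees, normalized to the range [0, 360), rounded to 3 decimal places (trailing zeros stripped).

Answer: 0

Derivation:
Executing turtle program step by step:
Start: pos=(0,0), heading=0, pen down
FD 3: (0,0) -> (3,0) [heading=0, draw]
REPEAT 3 [
  -- iteration 1/3 --
  FD 11: (3,0) -> (14,0) [heading=0, draw]
  RT 120: heading 0 -> 240
  REPEAT 2 [
    -- iteration 1/2 --
    FD 4: (14,0) -> (12,-3.464) [heading=240, draw]
    FD 1: (12,-3.464) -> (11.5,-4.33) [heading=240, draw]
    BK 8: (11.5,-4.33) -> (15.5,2.598) [heading=240, draw]
    -- iteration 2/2 --
    FD 4: (15.5,2.598) -> (13.5,-0.866) [heading=240, draw]
    FD 1: (13.5,-0.866) -> (13,-1.732) [heading=240, draw]
    BK 8: (13,-1.732) -> (17,5.196) [heading=240, draw]
  ]
  -- iteration 2/3 --
  FD 11: (17,5.196) -> (11.5,-4.33) [heading=240, draw]
  RT 120: heading 240 -> 120
  REPEAT 2 [
    -- iteration 1/2 --
    FD 4: (11.5,-4.33) -> (9.5,-0.866) [heading=120, draw]
    FD 1: (9.5,-0.866) -> (9,0) [heading=120, draw]
    BK 8: (9,0) -> (13,-6.928) [heading=120, draw]
    -- iteration 2/2 --
    FD 4: (13,-6.928) -> (11,-3.464) [heading=120, draw]
    FD 1: (11,-3.464) -> (10.5,-2.598) [heading=120, draw]
    BK 8: (10.5,-2.598) -> (14.5,-9.526) [heading=120, draw]
  ]
  -- iteration 3/3 --
  FD 11: (14.5,-9.526) -> (9,0) [heading=120, draw]
  RT 120: heading 120 -> 0
  REPEAT 2 [
    -- iteration 1/2 --
    FD 4: (9,0) -> (13,0) [heading=0, draw]
    FD 1: (13,0) -> (14,0) [heading=0, draw]
    BK 8: (14,0) -> (6,0) [heading=0, draw]
    -- iteration 2/2 --
    FD 4: (6,0) -> (10,0) [heading=0, draw]
    FD 1: (10,0) -> (11,0) [heading=0, draw]
    BK 8: (11,0) -> (3,0) [heading=0, draw]
  ]
]
FD 16: (3,0) -> (19,0) [heading=0, draw]
Final: pos=(19,0), heading=0, 23 segment(s) drawn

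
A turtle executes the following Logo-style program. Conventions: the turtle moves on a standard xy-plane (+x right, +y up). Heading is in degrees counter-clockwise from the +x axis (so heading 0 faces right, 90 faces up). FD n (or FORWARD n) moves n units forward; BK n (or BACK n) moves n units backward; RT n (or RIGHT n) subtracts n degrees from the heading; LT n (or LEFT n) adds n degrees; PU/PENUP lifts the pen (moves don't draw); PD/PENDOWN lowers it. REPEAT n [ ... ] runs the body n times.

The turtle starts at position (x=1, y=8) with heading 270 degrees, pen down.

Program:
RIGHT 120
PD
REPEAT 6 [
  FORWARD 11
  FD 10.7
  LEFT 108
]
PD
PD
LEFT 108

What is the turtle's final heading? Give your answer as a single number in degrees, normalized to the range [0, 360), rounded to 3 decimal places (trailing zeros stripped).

Answer: 186

Derivation:
Executing turtle program step by step:
Start: pos=(1,8), heading=270, pen down
RT 120: heading 270 -> 150
PD: pen down
REPEAT 6 [
  -- iteration 1/6 --
  FD 11: (1,8) -> (-8.526,13.5) [heading=150, draw]
  FD 10.7: (-8.526,13.5) -> (-17.793,18.85) [heading=150, draw]
  LT 108: heading 150 -> 258
  -- iteration 2/6 --
  FD 11: (-17.793,18.85) -> (-20.08,8.09) [heading=258, draw]
  FD 10.7: (-20.08,8.09) -> (-22.304,-2.376) [heading=258, draw]
  LT 108: heading 258 -> 6
  -- iteration 3/6 --
  FD 11: (-22.304,-2.376) -> (-11.365,-1.226) [heading=6, draw]
  FD 10.7: (-11.365,-1.226) -> (-0.723,-0.108) [heading=6, draw]
  LT 108: heading 6 -> 114
  -- iteration 4/6 --
  FD 11: (-0.723,-0.108) -> (-5.197,9.941) [heading=114, draw]
  FD 10.7: (-5.197,9.941) -> (-9.549,19.716) [heading=114, draw]
  LT 108: heading 114 -> 222
  -- iteration 5/6 --
  FD 11: (-9.549,19.716) -> (-17.724,12.356) [heading=222, draw]
  FD 10.7: (-17.724,12.356) -> (-25.676,5.196) [heading=222, draw]
  LT 108: heading 222 -> 330
  -- iteration 6/6 --
  FD 11: (-25.676,5.196) -> (-16.149,-0.304) [heading=330, draw]
  FD 10.7: (-16.149,-0.304) -> (-6.883,-5.654) [heading=330, draw]
  LT 108: heading 330 -> 78
]
PD: pen down
PD: pen down
LT 108: heading 78 -> 186
Final: pos=(-6.883,-5.654), heading=186, 12 segment(s) drawn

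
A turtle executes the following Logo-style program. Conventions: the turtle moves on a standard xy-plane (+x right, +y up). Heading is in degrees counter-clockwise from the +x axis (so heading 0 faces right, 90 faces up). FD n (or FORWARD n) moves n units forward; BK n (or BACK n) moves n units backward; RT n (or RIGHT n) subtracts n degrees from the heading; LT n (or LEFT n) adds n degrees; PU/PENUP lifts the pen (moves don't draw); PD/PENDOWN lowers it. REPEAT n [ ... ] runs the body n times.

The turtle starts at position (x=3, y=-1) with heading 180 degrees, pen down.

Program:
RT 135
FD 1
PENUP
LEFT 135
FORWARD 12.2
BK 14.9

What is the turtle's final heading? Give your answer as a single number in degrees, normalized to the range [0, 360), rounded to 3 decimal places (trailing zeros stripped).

Executing turtle program step by step:
Start: pos=(3,-1), heading=180, pen down
RT 135: heading 180 -> 45
FD 1: (3,-1) -> (3.707,-0.293) [heading=45, draw]
PU: pen up
LT 135: heading 45 -> 180
FD 12.2: (3.707,-0.293) -> (-8.493,-0.293) [heading=180, move]
BK 14.9: (-8.493,-0.293) -> (6.407,-0.293) [heading=180, move]
Final: pos=(6.407,-0.293), heading=180, 1 segment(s) drawn

Answer: 180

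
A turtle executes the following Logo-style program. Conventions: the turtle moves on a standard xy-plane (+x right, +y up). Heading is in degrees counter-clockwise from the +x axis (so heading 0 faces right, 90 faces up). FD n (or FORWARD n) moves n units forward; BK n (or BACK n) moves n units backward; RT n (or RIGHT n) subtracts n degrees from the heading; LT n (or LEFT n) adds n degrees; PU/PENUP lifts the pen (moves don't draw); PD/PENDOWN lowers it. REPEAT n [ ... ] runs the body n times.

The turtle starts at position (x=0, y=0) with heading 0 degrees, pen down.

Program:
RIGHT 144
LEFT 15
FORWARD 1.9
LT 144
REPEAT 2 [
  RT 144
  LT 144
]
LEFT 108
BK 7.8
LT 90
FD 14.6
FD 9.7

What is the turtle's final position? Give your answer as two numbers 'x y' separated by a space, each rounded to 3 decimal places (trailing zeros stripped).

Answer: -17.327 -21.253

Derivation:
Executing turtle program step by step:
Start: pos=(0,0), heading=0, pen down
RT 144: heading 0 -> 216
LT 15: heading 216 -> 231
FD 1.9: (0,0) -> (-1.196,-1.477) [heading=231, draw]
LT 144: heading 231 -> 15
REPEAT 2 [
  -- iteration 1/2 --
  RT 144: heading 15 -> 231
  LT 144: heading 231 -> 15
  -- iteration 2/2 --
  RT 144: heading 15 -> 231
  LT 144: heading 231 -> 15
]
LT 108: heading 15 -> 123
BK 7.8: (-1.196,-1.477) -> (3.052,-8.018) [heading=123, draw]
LT 90: heading 123 -> 213
FD 14.6: (3.052,-8.018) -> (-9.192,-15.97) [heading=213, draw]
FD 9.7: (-9.192,-15.97) -> (-17.327,-21.253) [heading=213, draw]
Final: pos=(-17.327,-21.253), heading=213, 4 segment(s) drawn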